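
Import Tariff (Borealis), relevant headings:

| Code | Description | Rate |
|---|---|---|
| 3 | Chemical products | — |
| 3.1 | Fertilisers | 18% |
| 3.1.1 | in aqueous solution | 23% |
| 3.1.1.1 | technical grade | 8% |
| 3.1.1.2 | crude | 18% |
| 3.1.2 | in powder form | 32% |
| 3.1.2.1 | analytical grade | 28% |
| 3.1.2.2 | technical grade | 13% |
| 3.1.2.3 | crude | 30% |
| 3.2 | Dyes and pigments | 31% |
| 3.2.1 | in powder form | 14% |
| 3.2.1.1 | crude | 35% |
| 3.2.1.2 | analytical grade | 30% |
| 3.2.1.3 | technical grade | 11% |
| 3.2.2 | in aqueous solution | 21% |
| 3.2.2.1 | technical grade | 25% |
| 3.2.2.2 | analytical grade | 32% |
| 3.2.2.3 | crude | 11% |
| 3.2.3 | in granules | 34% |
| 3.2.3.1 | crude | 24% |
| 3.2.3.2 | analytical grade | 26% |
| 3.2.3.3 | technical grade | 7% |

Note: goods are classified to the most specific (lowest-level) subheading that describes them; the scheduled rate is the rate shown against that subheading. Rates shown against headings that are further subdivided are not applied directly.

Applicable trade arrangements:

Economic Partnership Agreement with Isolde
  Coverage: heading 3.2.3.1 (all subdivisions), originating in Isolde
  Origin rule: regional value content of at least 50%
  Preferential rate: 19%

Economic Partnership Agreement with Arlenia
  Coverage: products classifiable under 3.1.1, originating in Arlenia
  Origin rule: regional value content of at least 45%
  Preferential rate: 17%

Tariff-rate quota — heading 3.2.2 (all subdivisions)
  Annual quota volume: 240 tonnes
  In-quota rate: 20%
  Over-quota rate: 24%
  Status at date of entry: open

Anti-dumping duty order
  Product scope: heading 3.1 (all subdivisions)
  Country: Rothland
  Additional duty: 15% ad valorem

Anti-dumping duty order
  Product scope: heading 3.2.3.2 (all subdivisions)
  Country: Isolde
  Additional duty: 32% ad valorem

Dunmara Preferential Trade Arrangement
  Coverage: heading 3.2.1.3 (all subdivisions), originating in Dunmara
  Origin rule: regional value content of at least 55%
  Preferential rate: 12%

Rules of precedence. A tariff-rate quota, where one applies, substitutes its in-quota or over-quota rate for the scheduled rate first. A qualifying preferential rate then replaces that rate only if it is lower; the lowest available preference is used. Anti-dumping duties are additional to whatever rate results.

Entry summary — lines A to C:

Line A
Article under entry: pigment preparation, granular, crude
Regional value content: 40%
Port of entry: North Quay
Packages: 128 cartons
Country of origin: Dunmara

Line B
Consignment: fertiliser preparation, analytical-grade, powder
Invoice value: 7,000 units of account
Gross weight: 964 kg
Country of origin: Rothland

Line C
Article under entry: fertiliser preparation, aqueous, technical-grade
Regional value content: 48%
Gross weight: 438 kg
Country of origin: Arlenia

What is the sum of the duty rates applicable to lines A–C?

Line A: pigment → 3.2; granular → 3.2.3; crude → 3.2.3.1. Scheduled 24%. Dunmara agreement on 3.2.1.3: 3.2.3.1 not covered. → 24%.
Line B: fertiliser → 3.1; powder → 3.1.2; analytical-grade → 3.1.2.1. Scheduled 28%. anti-dumping (Rothland, 3.1): +15%; total 28% + 15% = 43%. → 43%.
Line C: fertiliser → 3.1; aqueous → 3.1.1; technical-grade → 3.1.1.1. Scheduled 8%. Arlenia agreement on 3.1.1: RVC ≥ 45% → 17% available; preference 17% not lower than 8% → no reduction. → 8%.
Sum: 24% + 43% + 8% = 75%.

75%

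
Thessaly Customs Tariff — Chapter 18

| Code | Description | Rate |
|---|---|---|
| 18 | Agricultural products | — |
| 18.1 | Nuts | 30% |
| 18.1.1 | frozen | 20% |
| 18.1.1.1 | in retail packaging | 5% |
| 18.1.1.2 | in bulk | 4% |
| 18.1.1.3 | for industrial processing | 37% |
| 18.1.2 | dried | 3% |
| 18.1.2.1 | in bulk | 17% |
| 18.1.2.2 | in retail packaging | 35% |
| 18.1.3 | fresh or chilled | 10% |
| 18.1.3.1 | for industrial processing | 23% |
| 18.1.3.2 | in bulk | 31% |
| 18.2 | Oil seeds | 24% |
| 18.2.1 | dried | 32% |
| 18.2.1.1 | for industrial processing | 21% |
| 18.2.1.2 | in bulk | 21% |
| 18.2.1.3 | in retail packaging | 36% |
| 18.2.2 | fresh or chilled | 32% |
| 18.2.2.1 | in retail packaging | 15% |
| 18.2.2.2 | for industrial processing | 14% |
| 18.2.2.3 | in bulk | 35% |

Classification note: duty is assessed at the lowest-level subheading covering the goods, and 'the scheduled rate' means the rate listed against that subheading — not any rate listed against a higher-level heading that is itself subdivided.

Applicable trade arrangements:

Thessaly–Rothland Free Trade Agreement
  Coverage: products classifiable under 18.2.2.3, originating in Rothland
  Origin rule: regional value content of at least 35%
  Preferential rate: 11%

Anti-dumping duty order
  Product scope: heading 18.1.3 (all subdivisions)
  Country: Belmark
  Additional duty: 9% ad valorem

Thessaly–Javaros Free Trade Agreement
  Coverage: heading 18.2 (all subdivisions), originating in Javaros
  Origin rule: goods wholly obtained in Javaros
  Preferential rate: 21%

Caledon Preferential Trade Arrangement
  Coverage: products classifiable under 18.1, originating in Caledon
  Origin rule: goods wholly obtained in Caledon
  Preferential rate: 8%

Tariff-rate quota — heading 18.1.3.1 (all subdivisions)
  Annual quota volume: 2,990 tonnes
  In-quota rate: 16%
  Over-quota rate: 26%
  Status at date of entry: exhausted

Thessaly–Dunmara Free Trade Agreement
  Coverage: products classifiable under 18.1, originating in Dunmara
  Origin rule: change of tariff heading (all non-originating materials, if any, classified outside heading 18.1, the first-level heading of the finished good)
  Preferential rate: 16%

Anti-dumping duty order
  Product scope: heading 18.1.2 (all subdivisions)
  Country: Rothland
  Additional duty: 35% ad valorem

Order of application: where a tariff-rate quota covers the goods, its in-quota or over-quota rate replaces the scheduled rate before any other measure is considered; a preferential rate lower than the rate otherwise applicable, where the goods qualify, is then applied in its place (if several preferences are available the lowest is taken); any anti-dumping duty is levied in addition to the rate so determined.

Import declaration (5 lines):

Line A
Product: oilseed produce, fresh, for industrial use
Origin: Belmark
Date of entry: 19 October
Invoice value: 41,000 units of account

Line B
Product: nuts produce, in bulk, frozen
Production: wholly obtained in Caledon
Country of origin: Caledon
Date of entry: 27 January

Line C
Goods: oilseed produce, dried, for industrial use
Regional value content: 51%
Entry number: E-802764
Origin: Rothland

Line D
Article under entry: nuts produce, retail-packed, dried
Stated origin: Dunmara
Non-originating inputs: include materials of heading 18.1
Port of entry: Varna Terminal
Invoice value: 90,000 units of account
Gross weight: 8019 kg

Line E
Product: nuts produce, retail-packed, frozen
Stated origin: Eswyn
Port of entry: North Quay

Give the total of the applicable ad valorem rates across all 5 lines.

Line A: oilseed → 18.2; fresh → 18.2.2; for industrial use → 18.2.2.2. Scheduled 14%. No special measure applies. → 14%.
Line B: nuts → 18.1; frozen → 18.1.1; in bulk → 18.1.1.2. Scheduled 4%. Caledon agreement on 18.1: wholly obtained → 8% available; preference 8% not lower than 4% → no reduction. → 4%.
Line C: oilseed → 18.2; dried → 18.2.1; for industrial use → 18.2.1.1. Scheduled 21%. Rothland agreement on 18.2.2.3: 18.2.1.1 not covered. → 21%.
Line D: nuts → 18.1; dried → 18.1.2; retail-packed → 18.1.2.2. Scheduled 35%. Dunmara agreement on 18.1: CTH not met. → 35%.
Line E: nuts → 18.1; frozen → 18.1.1; retail-packed → 18.1.1.1. Scheduled 5%. No special measure applies. → 5%.
Sum: 14% + 4% + 21% + 35% + 5% = 79%.

79%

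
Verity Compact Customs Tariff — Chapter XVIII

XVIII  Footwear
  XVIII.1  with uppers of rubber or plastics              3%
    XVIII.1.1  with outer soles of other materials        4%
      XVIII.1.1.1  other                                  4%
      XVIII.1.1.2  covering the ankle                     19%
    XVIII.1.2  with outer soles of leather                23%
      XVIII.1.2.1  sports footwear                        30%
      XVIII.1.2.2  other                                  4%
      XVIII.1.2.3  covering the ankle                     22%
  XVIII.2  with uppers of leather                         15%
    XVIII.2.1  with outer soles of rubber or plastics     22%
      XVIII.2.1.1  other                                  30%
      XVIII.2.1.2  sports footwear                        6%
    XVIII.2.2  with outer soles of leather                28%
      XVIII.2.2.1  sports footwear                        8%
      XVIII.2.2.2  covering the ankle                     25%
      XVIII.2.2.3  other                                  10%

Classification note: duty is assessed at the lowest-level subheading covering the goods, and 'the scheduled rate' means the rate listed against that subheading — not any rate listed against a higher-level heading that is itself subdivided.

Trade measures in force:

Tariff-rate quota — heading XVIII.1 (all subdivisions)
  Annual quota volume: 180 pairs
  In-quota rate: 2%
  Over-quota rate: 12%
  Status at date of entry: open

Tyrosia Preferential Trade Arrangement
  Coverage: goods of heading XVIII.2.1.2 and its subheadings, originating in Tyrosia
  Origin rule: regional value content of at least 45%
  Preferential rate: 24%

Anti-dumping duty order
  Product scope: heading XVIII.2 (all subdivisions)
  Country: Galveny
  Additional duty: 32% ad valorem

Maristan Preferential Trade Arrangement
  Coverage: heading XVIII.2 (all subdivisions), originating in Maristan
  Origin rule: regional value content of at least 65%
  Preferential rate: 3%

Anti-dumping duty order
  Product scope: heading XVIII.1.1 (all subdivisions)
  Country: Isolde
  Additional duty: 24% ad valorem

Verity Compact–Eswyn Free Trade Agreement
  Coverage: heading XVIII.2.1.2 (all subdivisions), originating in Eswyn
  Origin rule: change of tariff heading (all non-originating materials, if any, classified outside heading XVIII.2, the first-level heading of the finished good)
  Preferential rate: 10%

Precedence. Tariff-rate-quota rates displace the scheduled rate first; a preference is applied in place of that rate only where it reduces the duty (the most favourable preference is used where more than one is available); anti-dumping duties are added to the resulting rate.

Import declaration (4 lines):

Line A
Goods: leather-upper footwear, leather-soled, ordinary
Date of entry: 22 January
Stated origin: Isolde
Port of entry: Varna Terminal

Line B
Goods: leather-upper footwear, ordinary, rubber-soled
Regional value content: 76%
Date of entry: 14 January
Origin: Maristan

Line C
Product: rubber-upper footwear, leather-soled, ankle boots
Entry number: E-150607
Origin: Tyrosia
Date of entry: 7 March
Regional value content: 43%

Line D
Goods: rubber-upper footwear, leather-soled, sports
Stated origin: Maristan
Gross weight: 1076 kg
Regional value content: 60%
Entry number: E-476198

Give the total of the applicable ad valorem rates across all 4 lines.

Line A: leather-upper → XVIII.2; leather-soled → XVIII.2.2; ordinary → XVIII.2.2.3. Scheduled 10%. No special measure applies. → 10%.
Line B: leather-upper → XVIII.2; rubber-soled → XVIII.2.1; ordinary → XVIII.2.1.1. Scheduled 30%. Maristan agreement on XVIII.2: RVC ≥ 65% → 3% available; preferential 3%. → 3%.
Line C: rubber-upper → XVIII.1; leather-soled → XVIII.1.2; ankle boots → XVIII.1.2.3. Scheduled 22%. quota on XVIII.1 open → in-quota 2%; Tyrosia agreement on XVIII.2.1.2: XVIII.1.2.3 not covered. → 2%.
Line D: rubber-upper → XVIII.1; leather-soled → XVIII.1.2; sports → XVIII.1.2.1. Scheduled 30%. quota on XVIII.1 open → in-quota 2%; Maristan agreement on XVIII.2: XVIII.1.2.1 not covered. → 2%.
Sum: 10% + 3% + 2% + 2% = 17%.

17%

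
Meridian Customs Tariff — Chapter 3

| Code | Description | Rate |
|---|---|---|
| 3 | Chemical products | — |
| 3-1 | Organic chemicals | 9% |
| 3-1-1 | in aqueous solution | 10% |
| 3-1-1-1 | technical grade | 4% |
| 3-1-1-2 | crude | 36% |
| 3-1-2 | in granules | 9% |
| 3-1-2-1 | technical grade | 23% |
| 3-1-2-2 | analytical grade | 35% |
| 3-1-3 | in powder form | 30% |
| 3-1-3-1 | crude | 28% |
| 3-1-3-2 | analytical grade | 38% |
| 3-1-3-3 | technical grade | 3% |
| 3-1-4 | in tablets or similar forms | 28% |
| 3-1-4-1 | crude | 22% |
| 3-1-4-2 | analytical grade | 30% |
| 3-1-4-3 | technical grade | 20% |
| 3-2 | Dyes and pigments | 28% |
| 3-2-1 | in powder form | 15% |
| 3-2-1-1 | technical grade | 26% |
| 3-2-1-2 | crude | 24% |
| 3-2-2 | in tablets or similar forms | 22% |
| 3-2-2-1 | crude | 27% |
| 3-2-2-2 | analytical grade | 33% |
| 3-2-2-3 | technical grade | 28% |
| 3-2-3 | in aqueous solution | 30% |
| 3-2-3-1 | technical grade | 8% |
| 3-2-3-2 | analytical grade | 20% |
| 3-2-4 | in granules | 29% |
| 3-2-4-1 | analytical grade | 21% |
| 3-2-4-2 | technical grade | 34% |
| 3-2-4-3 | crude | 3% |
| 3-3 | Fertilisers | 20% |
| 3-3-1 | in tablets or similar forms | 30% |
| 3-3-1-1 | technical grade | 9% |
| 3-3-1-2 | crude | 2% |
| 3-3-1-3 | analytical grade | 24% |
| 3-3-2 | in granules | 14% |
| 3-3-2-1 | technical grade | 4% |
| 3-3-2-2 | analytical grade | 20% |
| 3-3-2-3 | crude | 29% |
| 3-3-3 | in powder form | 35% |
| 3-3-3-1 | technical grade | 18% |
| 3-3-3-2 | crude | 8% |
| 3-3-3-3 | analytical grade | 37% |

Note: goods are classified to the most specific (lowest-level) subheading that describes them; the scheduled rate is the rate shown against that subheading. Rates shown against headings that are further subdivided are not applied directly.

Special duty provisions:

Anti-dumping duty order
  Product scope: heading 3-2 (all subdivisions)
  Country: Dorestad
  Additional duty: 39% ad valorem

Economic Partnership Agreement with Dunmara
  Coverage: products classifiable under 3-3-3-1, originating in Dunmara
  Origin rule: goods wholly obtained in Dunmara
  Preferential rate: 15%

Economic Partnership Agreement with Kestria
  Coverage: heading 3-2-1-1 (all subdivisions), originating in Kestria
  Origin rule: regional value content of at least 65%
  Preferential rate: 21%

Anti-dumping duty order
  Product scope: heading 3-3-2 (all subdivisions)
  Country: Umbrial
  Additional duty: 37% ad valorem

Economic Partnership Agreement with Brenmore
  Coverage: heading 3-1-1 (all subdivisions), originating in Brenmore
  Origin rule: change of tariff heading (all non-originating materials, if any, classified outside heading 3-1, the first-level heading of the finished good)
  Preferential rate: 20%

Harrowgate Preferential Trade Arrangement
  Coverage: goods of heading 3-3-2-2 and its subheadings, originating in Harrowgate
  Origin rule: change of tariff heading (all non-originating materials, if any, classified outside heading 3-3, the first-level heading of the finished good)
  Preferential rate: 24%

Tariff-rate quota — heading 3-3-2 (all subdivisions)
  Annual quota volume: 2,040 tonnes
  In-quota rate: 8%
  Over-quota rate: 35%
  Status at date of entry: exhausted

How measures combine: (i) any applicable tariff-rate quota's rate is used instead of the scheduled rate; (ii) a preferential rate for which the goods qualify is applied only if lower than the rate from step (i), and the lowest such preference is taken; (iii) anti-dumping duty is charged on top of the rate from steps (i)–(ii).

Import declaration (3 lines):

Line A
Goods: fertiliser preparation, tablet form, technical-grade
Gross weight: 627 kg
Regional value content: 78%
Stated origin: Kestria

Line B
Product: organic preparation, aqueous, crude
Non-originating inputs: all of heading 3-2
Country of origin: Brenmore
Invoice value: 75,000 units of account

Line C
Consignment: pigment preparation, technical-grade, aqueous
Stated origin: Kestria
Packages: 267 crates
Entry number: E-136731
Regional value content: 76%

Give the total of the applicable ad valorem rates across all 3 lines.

37%

Line A: fertiliser → 3-3; tablet form → 3-3-1; technical-grade → 3-3-1-1. Scheduled 9%. Kestria agreement on 3-2-1-1: 3-3-1-1 not covered. → 9%.
Line B: organic → 3-1; aqueous → 3-1-1; crude → 3-1-1-2. Scheduled 36%. Brenmore agreement on 3-1-1: CTH met → 20% available; preferential 20%. → 20%.
Line C: pigment → 3-2; aqueous → 3-2-3; technical-grade → 3-2-3-1. Scheduled 8%. Kestria agreement on 3-2-1-1: 3-2-3-1 not covered. → 8%.
Sum: 9% + 20% + 8% = 37%.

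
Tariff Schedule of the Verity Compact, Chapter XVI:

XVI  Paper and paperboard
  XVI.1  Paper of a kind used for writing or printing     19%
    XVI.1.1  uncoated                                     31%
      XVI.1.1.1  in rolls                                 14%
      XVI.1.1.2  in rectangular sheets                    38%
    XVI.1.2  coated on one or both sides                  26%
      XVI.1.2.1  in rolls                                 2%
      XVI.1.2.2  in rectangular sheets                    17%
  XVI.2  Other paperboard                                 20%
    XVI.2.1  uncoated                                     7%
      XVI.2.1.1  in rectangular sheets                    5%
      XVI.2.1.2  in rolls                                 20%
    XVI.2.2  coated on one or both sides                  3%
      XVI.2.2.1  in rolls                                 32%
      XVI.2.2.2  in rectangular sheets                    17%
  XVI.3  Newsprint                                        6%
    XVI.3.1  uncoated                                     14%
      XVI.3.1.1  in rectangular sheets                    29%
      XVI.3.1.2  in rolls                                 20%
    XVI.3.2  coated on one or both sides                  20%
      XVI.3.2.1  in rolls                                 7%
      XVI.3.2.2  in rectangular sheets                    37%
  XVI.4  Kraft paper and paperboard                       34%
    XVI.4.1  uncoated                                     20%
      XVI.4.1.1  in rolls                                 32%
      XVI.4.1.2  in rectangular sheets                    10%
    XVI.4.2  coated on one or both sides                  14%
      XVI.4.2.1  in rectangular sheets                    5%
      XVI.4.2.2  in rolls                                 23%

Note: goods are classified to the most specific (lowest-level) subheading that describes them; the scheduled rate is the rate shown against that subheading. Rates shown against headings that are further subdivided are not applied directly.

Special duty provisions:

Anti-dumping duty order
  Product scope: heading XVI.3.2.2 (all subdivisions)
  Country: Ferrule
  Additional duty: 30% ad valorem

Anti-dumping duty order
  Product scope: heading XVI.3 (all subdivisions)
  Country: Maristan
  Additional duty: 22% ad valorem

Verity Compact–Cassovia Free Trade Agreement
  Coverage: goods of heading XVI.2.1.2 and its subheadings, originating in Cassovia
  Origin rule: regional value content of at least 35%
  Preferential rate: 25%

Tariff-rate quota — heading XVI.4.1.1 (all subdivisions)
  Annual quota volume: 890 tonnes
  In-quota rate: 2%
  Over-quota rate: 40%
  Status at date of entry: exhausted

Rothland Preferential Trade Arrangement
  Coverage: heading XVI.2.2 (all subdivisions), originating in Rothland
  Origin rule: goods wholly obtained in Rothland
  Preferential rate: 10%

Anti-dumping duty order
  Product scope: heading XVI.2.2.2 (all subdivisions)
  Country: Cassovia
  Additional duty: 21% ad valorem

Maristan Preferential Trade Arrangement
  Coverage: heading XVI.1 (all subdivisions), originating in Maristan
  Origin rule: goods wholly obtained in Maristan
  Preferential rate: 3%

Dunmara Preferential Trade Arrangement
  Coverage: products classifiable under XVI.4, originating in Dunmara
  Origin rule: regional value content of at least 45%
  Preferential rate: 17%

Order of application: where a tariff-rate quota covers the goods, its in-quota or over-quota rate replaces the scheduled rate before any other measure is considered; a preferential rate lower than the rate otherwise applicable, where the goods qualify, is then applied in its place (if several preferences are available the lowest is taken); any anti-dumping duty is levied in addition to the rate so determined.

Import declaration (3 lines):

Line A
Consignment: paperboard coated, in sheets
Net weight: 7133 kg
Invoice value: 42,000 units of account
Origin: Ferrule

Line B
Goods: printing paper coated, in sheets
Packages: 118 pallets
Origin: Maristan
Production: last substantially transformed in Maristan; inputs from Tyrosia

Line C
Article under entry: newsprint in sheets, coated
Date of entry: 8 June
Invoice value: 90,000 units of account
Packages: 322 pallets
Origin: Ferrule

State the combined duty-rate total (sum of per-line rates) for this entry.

101%

Line A: paperboard → XVI.2; coated → XVI.2.2; in sheets → XVI.2.2.2. Scheduled 17%. No special measure applies. → 17%.
Line B: printing paper → XVI.1; coated → XVI.1.2; in sheets → XVI.1.2.2. Scheduled 17%. Maristan agreement on XVI.1: not wholly obtained. → 17%.
Line C: newsprint → XVI.3; coated → XVI.3.2; in sheets → XVI.3.2.2. Scheduled 37%. anti-dumping (Ferrule, XVI.3.2.2): +30%; total 37% + 30% = 67%. → 67%.
Sum: 17% + 17% + 67% = 101%.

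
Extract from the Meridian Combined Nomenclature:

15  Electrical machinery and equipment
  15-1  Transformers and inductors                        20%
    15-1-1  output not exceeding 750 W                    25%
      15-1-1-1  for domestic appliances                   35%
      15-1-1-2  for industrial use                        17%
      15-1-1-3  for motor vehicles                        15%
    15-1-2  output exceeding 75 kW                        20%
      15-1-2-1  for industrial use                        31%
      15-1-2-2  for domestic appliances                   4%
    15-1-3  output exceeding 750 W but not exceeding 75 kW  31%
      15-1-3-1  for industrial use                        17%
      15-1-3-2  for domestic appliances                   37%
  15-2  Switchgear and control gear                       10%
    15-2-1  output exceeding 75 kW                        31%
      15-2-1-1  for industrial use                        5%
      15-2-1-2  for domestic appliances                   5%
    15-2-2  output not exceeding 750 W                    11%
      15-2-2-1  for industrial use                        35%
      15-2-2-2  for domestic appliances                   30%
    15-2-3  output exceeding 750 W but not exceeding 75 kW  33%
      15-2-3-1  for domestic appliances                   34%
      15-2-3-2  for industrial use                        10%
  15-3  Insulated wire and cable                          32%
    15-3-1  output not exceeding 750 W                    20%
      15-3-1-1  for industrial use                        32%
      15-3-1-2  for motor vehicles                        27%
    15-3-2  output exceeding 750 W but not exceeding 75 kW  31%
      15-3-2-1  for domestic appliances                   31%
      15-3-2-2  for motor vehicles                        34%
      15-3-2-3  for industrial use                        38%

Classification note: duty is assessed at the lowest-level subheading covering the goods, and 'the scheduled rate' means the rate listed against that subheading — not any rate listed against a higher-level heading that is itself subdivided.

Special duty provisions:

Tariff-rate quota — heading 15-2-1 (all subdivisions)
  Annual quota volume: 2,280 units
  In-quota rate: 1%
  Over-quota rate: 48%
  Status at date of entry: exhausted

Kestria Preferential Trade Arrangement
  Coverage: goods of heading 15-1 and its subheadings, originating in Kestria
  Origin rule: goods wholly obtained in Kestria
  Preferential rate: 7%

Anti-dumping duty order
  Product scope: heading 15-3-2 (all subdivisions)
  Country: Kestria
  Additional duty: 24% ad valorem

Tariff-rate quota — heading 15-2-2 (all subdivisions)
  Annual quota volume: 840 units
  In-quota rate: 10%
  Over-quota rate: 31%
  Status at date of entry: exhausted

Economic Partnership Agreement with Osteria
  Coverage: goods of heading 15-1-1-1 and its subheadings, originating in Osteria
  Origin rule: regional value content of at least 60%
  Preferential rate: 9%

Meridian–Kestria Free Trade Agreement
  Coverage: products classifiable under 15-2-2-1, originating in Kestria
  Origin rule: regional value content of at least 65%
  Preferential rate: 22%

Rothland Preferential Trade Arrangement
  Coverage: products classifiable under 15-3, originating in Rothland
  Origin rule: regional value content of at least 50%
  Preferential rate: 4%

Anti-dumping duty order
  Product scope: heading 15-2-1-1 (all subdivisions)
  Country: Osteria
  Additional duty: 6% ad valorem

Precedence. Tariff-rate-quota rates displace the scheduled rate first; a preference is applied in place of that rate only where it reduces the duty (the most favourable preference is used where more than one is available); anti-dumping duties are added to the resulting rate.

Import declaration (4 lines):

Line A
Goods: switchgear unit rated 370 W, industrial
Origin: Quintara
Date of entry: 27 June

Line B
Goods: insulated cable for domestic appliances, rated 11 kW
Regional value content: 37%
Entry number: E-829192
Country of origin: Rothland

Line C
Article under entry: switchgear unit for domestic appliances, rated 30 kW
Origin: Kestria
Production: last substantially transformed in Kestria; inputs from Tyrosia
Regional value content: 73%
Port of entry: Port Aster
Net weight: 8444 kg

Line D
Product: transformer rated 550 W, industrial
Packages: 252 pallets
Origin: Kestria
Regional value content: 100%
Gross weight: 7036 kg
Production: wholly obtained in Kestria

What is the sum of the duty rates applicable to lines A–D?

103%

Line A: switchgear unit → 15-2; rated 370 W → 15-2-2; industrial → 15-2-2-1. Scheduled 35%. quota on 15-2-2 exhausted → over-quota 31%. → 31%.
Line B: insulated cable → 15-3; rated 11 kW → 15-3-2; for domestic appliances → 15-3-2-1. Scheduled 31%. Rothland agreement on 15-3: RVC < 50%. → 31%.
Line C: switchgear unit → 15-2; rated 30 kW → 15-2-3; for domestic appliances → 15-2-3-1. Scheduled 34%. Kestria agreement on 15-1: 15-2-3-1 not covered; Kestria agreement on 15-2-2-1: 15-2-3-1 not covered. → 34%.
Line D: transformer → 15-1; rated 550 W → 15-1-1; industrial → 15-1-1-2. Scheduled 17%. Kestria agreement on 15-1: wholly obtained → 7% available; Kestria agreement on 15-2-2-1: 15-1-1-2 not covered; preferential 7%. → 7%.
Sum: 31% + 31% + 34% + 7% = 103%.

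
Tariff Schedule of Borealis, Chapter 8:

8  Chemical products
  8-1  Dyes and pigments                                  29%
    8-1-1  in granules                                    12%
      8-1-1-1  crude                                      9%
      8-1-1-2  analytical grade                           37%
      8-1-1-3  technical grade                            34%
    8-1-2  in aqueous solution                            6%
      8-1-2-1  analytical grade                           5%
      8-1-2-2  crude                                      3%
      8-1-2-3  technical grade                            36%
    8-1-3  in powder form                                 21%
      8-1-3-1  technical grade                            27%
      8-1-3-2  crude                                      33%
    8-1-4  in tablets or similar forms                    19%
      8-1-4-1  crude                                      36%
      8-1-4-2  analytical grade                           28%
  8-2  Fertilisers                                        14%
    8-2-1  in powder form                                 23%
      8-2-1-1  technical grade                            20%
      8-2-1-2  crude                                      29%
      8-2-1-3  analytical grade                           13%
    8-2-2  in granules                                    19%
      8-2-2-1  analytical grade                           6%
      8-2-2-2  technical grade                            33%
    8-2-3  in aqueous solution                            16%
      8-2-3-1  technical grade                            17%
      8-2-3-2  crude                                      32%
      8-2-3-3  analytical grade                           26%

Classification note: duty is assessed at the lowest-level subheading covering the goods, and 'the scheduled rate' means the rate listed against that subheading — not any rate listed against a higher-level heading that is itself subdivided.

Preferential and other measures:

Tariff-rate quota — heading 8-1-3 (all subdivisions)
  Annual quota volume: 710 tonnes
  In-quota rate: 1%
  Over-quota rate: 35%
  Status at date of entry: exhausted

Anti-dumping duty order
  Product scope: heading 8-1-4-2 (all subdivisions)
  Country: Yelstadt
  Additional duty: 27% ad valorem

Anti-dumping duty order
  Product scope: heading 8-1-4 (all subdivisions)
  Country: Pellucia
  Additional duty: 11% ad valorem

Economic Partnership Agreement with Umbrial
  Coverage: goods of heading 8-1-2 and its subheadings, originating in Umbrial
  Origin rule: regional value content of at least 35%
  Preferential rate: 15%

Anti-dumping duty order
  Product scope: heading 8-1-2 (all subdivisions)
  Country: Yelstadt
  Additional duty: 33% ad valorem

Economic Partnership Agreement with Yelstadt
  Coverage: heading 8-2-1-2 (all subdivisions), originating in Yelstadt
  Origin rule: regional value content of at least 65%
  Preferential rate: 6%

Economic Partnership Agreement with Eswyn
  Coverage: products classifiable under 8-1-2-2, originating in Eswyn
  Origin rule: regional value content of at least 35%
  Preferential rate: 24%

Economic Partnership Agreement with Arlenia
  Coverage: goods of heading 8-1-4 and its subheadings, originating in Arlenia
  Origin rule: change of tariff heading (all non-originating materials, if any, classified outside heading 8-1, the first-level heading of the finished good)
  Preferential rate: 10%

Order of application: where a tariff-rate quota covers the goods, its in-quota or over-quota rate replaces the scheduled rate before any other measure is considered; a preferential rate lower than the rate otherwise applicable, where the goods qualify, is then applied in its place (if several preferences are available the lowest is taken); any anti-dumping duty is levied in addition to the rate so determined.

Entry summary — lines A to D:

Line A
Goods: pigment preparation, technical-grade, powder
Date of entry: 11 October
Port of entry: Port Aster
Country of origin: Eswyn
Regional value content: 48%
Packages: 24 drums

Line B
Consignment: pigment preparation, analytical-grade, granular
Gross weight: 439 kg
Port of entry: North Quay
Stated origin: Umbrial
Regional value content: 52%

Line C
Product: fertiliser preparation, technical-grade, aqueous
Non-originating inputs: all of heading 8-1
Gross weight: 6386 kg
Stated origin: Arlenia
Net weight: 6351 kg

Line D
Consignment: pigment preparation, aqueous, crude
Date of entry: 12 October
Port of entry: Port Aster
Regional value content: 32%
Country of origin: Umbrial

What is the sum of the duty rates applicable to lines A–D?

92%

Line A: pigment → 8-1; powder → 8-1-3; technical-grade → 8-1-3-1. Scheduled 27%. quota on 8-1-3 exhausted → over-quota 35%; Eswyn agreement on 8-1-2-2: 8-1-3-1 not covered. → 35%.
Line B: pigment → 8-1; granular → 8-1-1; analytical-grade → 8-1-1-2. Scheduled 37%. Umbrial agreement on 8-1-2: 8-1-1-2 not covered. → 37%.
Line C: fertiliser → 8-2; aqueous → 8-2-3; technical-grade → 8-2-3-1. Scheduled 17%. Arlenia agreement on 8-1-4: 8-2-3-1 not covered. → 17%.
Line D: pigment → 8-1; aqueous → 8-1-2; crude → 8-1-2-2. Scheduled 3%. Umbrial agreement on 8-1-2: RVC < 35%. → 3%.
Sum: 35% + 37% + 17% + 3% = 92%.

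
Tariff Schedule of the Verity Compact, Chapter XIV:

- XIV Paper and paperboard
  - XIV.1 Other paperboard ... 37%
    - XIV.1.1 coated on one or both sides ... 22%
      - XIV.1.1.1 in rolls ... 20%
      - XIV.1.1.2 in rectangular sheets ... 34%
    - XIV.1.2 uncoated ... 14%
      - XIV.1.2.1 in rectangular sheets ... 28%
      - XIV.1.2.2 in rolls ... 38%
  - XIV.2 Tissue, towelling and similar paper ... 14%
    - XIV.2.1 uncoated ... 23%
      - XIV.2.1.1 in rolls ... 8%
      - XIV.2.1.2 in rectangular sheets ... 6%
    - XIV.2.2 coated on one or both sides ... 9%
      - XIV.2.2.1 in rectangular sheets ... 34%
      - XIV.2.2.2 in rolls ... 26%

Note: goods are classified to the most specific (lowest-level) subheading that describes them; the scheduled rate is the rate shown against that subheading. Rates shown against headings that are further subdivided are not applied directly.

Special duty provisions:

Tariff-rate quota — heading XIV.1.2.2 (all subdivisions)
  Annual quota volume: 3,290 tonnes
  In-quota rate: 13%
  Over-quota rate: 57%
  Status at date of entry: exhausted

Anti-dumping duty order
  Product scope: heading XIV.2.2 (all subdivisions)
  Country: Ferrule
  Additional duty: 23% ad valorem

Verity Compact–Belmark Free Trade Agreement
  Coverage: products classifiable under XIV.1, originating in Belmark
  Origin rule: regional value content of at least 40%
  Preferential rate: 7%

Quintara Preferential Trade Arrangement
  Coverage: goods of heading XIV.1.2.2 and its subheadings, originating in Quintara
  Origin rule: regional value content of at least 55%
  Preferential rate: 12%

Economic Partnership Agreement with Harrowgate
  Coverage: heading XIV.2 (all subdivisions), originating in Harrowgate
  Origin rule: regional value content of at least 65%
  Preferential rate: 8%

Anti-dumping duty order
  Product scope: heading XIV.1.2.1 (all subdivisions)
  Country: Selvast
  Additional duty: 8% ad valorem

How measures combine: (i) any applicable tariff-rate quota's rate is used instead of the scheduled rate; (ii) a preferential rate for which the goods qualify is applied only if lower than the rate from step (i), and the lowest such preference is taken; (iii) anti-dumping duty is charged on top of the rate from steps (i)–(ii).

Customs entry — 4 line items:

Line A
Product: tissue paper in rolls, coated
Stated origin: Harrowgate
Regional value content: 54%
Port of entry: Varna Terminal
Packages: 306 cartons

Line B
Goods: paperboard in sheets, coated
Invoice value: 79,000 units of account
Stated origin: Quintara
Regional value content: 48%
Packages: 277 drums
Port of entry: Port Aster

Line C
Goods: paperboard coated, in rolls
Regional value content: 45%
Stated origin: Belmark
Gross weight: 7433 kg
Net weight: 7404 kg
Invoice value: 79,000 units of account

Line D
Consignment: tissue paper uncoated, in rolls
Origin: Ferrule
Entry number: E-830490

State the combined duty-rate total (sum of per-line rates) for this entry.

75%

Line A: tissue paper → XIV.2; coated → XIV.2.2; in rolls → XIV.2.2.2. Scheduled 26%. Harrowgate agreement on XIV.2: RVC < 65%. → 26%.
Line B: paperboard → XIV.1; coated → XIV.1.1; in sheets → XIV.1.1.2. Scheduled 34%. Quintara agreement on XIV.1.2.2: XIV.1.1.2 not covered. → 34%.
Line C: paperboard → XIV.1; coated → XIV.1.1; in rolls → XIV.1.1.1. Scheduled 20%. Belmark agreement on XIV.1: RVC ≥ 40% → 7% available; preferential 7%. → 7%.
Line D: tissue paper → XIV.2; uncoated → XIV.2.1; in rolls → XIV.2.1.1. Scheduled 8%. No special measure applies. → 8%.
Sum: 26% + 34% + 7% + 8% = 75%.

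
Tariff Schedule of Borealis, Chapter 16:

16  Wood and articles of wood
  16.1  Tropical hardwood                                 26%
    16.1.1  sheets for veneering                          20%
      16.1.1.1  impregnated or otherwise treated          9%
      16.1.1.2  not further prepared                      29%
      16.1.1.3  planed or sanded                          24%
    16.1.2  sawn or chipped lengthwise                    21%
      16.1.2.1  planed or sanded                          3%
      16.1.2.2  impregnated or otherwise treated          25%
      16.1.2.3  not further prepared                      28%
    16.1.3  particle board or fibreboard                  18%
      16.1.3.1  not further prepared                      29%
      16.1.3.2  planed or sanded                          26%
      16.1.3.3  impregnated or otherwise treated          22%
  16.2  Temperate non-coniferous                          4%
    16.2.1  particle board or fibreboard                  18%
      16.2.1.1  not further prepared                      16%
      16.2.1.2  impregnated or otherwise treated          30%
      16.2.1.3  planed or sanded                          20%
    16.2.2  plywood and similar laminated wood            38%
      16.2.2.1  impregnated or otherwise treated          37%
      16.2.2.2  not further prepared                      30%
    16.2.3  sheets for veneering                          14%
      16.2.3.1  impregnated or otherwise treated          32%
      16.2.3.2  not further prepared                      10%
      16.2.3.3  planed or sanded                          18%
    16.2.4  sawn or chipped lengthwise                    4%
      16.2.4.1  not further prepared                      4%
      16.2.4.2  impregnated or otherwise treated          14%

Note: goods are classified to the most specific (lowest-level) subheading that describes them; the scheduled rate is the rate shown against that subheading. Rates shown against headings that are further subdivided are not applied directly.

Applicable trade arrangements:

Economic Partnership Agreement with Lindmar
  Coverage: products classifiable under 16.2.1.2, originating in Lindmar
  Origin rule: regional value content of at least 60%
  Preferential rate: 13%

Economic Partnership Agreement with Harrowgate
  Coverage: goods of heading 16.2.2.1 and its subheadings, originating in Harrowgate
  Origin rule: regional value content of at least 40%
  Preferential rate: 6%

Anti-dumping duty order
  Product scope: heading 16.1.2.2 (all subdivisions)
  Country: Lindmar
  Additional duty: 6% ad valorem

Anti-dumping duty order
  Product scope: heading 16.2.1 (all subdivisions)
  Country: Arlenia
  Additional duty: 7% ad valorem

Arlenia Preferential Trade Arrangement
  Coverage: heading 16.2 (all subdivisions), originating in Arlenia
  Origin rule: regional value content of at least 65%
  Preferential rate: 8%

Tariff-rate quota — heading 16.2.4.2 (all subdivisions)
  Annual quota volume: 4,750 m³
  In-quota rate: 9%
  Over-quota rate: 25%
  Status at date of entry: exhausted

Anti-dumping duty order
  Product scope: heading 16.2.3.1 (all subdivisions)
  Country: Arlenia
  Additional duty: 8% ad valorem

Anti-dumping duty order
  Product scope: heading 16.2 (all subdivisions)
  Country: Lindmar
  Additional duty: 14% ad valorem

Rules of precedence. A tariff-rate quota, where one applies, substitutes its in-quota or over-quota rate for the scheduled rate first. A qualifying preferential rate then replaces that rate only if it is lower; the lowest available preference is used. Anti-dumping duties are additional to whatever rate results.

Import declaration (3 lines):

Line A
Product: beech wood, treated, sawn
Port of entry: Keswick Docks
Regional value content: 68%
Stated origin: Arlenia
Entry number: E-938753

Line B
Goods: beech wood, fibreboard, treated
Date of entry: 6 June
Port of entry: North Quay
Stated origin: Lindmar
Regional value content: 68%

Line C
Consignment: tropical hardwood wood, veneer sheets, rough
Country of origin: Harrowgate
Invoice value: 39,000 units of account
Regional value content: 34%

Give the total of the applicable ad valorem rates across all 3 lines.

Line A: beech → 16.2; sawn → 16.2.4; treated → 16.2.4.2. Scheduled 14%. quota on 16.2.4.2 exhausted → over-quota 25%; Arlenia agreement on 16.2: RVC ≥ 65% → 8% available; preferential 8%. → 8%.
Line B: beech → 16.2; fibreboard → 16.2.1; treated → 16.2.1.2. Scheduled 30%. Lindmar agreement on 16.2.1.2: RVC ≥ 60% → 13% available; preferential 13%; anti-dumping (Lindmar, 16.2): +14%; total 13% + 14% = 27%. → 27%.
Line C: tropical hardwood → 16.1; veneer sheets → 16.1.1; rough → 16.1.1.2. Scheduled 29%. Harrowgate agreement on 16.2.2.1: 16.1.1.2 not covered. → 29%.
Sum: 8% + 27% + 29% = 64%.

64%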